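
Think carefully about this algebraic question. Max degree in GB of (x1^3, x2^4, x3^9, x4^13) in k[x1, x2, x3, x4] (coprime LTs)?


Pure powers, coprime LTs => already GB.
Degrees: 3, 4, 9, 13
Max=13


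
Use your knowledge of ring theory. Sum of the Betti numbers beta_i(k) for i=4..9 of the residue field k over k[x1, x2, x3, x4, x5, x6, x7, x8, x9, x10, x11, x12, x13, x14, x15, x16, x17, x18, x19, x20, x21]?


Koszul resolution: beta_i(k)=C(n,i), n=21
C(21,4)=5985, C(21,5)=20349, C(21,6)=54264, C(21,7)=116280, C(21,8)=203490, C(21,9)=293930
Sum=694298


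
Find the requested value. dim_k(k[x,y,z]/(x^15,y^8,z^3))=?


Basis: x^iy^jz^k, i<15,j<8,k<3
15*8*3=360


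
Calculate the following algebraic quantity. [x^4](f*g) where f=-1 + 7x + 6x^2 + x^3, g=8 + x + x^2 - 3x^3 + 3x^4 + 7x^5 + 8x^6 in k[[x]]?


[x^4] = sum a_i*b_j, i+j=4
  -1*3=-3
  7*-3=-21
  6*1=6
  1*1=1
Sum=-17


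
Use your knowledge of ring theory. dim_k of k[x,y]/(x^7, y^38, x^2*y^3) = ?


k[x,y]/I, I = (x^7, y^38, x^2*y^3)
Rect: 7x38=266. Corner: (7-2)x(38-3)=175.
dim = 266-175 = 91


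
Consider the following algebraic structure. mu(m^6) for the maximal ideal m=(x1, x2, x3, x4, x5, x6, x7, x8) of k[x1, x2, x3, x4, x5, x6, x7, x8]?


Graded Nakayama: mu(m^d) = dim_k (m^d/m^(d+1)) = #degree-6 monomials in 8 vars
C(n+d-1,d)=C(13,6)=1716


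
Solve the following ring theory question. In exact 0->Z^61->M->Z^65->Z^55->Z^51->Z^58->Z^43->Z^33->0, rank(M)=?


Alt sum=0:
(-1)^0*61 + (-1)^1*? + (-1)^2*65 + (-1)^3*55 + (-1)^4*51 + (-1)^5*58 + (-1)^6*43 + (-1)^7*33=0
rank(M)=74


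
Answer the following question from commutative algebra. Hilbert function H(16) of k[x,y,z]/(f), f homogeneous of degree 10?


C(18,2)-C(8,2)=153-28=125


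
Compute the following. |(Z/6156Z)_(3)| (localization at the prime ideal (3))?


3-primary part: 6156=3^4*76
Size=3^4=81


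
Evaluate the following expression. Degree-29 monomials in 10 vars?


C(d+n-1,n-1)=C(38,9)=163011640


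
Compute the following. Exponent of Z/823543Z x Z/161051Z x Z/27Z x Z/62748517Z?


Exponent = lcm of the cyclic orders; pairwise coprime => product.
7^7*11^5*3^3*13^7=823543*161051*27*62748517=224707173106988158587


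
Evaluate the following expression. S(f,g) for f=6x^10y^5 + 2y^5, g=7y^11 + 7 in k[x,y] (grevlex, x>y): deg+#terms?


LT(f)=6x^10y^5, LT(g)=7y^11
lcm(LM)=x^10y^11
S(f,g) (scaled by 42 to clear denominators) = 7y^6*f - 6x^10*g = 14y^11 - 42x^10
2 terms, deg 11.
11+2=13


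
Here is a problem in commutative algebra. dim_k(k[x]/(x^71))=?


Basis: 1,x,...,x^70
dim=71


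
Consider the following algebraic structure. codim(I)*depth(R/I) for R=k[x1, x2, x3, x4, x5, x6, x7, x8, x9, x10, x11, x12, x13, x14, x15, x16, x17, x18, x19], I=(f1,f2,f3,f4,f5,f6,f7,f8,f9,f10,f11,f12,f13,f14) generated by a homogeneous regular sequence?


codim=14, depth=dim(R/I)=19-14=5
Product=14*5=70


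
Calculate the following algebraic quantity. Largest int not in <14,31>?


gcd(14,31)=1 => F=ab-a-b=14*31-14-31=434-45=389


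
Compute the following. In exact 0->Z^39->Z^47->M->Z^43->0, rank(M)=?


Alt sum=0:
(-1)^0*39 + (-1)^1*47 + (-1)^2*? + (-1)^3*43=0
rank(M)=51


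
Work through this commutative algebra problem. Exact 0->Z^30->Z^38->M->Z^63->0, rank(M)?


Alt sum=0:
(-1)^0*30 + (-1)^1*38 + (-1)^2*? + (-1)^3*63=0
rank(M)=71


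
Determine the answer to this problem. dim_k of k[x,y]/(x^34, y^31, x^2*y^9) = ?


k[x,y]/I, I = (x^34, y^31, x^2*y^9)
Rect: 34x31=1054. Corner: (34-2)x(31-9)=704.
dim = 1054-704 = 350


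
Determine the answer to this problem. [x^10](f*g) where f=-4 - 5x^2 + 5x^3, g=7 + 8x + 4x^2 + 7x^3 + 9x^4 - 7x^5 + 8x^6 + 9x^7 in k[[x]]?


[x^10] = sum a_i*b_j, i+j=10
  5*9=45
Sum=45


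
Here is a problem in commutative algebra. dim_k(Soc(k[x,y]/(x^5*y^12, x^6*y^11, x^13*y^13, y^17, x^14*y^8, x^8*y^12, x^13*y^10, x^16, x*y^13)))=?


Socle = ann(m) = span of standard monomials u with x*u, y*u in I (staircase corners).
Redundant generators: x^8*y^12, x^13*y^13
Minimal generators: x^16, x^14*y^8, x^13*y^10, x^6*y^11, x^5*y^12, x*y^13, y^17
Corners: y^16, x^4y^12, x^5y^11, x^12y^10, x^13y^9, x^15y^7
Socle dim=6


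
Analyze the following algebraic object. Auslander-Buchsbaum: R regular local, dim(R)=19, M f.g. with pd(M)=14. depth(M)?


pd+depth=depth(R)=19
depth=19-14=5


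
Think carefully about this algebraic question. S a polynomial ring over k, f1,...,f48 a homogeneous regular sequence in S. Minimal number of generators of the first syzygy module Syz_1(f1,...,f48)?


Regular sequence => Koszul complex is the minimal free resolution.
Syz_1 minimally generated by Koszul relations f_i*e_j - f_j*e_i (i<j): mu(Syz_1) = beta_2 = C(m,2) = m(m-1)/2
m=48
48*47/2 = 1128


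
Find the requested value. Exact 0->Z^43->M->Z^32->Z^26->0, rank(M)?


Alt sum=0:
(-1)^0*43 + (-1)^1*? + (-1)^2*32 + (-1)^3*26=0
rank(M)=49


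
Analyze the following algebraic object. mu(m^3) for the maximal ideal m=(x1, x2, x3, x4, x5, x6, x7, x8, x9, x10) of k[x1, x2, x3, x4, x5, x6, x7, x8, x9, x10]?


Graded Nakayama: mu(m^d) = dim_k (m^d/m^(d+1)) = #degree-3 monomials in 10 vars
C(n+d-1,d)=C(12,3)=220


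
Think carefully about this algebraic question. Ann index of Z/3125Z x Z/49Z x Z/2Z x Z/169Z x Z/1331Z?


Exponent = lcm of the cyclic orders; pairwise coprime => product.
5^5*7^2*2^1*13^2*11^3=3125*49*2*169*1331=68887568750


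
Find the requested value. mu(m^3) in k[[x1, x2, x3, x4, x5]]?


C(n+d-1,d)=C(7,3)=35


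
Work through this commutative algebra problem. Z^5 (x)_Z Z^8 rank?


rank(M(x)N) = rank(M)*rank(N)
5*8 = 40


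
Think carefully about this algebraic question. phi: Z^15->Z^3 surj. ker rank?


rank(ker) = 15-3 = 12


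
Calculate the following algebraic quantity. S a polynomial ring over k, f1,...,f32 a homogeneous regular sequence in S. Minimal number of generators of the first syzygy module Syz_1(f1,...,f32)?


Regular sequence => Koszul complex is the minimal free resolution.
Syz_1 minimally generated by Koszul relations f_i*e_j - f_j*e_i (i<j): mu(Syz_1) = beta_2 = C(m,2) = m(m-1)/2
m=32
32*31/2 = 496


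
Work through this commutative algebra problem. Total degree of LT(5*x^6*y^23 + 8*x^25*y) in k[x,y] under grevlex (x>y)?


LT: 5*x^6*y^23
deg_x=6, deg_y=23
Total=6+23=29


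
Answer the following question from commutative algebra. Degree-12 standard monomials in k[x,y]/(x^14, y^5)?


k[x,y], I = (x^14, y^5), d = 12
Need i < 14 and d-i < 5.
Range: 8 <= i <= 12.
H(12) = 5


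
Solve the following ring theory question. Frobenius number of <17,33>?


gcd(17,33)=1 => F=ab-a-b=17*33-17-33=561-50=511


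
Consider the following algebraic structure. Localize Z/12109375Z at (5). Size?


5-primary part: 12109375=5^8*31
Size=5^8=390625


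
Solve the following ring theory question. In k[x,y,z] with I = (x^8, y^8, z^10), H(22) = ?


Need i<8, j<8, k<10 with i+j+k=22.
For each i, j ranges over max(0,22-i-9)..min(7,22-i):
  i=0: j in [13,7] -> 0
  i=1: j in [12,7] -> 0
  i=2: j in [11,7] -> 0
  i=3: j in [10,7] -> 0
  i=4: j in [9,7] -> 0
  i=5: j in [8,7] -> 0
  i=6: j in [7,7] -> 1
  i=7: j in [6,7] -> 2
H(22) = 0+0+0+0+0+0+1+2 = 3


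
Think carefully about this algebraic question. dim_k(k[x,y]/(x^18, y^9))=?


Basis: x^i*y^j, i<18, j<9
18*9=162


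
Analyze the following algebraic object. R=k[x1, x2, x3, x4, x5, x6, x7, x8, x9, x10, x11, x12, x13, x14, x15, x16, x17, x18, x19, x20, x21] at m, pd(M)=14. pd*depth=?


pd+depth=21
depth=21-14=7
pd*depth=14*7=98


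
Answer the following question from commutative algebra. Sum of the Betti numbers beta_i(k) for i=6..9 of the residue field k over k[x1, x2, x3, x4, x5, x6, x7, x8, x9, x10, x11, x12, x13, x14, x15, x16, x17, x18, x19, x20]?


Koszul resolution: beta_i(k)=C(n,i), n=20
C(20,6)=38760, C(20,7)=77520, C(20,8)=125970, C(20,9)=167960
Sum=410210


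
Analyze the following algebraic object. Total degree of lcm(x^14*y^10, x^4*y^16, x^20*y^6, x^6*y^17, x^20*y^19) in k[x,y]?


lcm = componentwise max:
x: max(14,4,20,6,20)=20
y: max(10,16,6,17,19)=19
Total=20+19=39


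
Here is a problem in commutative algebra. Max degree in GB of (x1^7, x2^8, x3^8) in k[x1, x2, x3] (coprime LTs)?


Pure powers, coprime LTs => already GB.
Degrees: 7, 8, 8
Max=8


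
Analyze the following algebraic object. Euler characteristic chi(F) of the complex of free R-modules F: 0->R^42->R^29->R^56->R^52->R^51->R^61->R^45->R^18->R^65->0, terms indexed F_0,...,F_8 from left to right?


chi = sum (-1)^i * rank:
(-1)^0*42=42
(-1)^1*29=-29
(-1)^2*56=56
(-1)^3*52=-52
(-1)^4*51=51
(-1)^5*61=-61
(-1)^6*45=45
(-1)^7*18=-18
(-1)^8*65=65
chi=99


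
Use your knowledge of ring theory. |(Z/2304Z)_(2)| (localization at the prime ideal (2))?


2-primary part: 2304=2^8*9
Size=2^8=256


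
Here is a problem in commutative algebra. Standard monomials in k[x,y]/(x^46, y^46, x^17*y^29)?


k[x,y]/I, I = (x^46, y^46, x^17*y^29)
Rect: 46x46=2116. Corner: (46-17)x(46-29)=493.
dim = 2116-493 = 1623


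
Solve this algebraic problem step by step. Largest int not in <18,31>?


gcd(18,31)=1 => F=ab-a-b=18*31-18-31=558-49=509


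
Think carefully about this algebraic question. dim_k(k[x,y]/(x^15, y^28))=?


Basis: x^i*y^j, i<15, j<28
15*28=420


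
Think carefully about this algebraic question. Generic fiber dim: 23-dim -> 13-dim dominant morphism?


dim(fiber)=dim(X)-dim(Y)=23-13=10


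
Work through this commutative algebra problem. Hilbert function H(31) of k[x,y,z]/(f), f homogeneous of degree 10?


C(33,2)-C(23,2)=528-253=275


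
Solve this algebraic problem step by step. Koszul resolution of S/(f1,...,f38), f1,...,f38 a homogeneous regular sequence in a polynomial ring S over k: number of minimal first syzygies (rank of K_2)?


Regular sequence => Koszul complex is the minimal free resolution.
Syz_1 minimally generated by Koszul relations f_i*e_j - f_j*e_i (i<j): mu(Syz_1) = beta_2 = C(m,2) = m(m-1)/2
m=38
38*37/2 = 703


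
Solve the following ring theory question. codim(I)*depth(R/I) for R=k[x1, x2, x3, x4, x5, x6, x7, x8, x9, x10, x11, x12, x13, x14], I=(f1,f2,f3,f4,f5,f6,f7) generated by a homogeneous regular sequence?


codim=7, depth=dim(R/I)=14-7=7
Product=7*7=49


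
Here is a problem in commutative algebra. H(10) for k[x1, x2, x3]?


C(d+n-1,n-1)=C(12,2)=66


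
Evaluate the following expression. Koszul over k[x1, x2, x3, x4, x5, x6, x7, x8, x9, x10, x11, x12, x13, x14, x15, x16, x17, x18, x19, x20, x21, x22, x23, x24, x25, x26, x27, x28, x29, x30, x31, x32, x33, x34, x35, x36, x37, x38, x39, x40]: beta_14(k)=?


C(n,i)=C(40,14)=23206929840


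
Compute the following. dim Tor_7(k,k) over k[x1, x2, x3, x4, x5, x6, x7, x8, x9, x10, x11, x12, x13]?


Koszul: C(n,i)=C(13,7)=1716


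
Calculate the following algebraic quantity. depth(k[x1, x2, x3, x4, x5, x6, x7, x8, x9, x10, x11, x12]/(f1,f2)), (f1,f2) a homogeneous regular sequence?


depth(R)=12
depth(R/I)=12-2=10


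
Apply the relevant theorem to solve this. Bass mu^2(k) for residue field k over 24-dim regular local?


C(n,i)=C(24,2)=276


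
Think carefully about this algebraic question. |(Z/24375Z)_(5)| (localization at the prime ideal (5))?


5-primary part: 24375=5^4*39
Size=5^4=625


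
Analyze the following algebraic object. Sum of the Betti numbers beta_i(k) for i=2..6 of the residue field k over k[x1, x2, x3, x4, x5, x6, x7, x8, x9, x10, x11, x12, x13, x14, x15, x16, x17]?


Koszul resolution: beta_i(k)=C(n,i), n=17
C(17,2)=136, C(17,3)=680, C(17,4)=2380, C(17,5)=6188, C(17,6)=12376
Sum=21760


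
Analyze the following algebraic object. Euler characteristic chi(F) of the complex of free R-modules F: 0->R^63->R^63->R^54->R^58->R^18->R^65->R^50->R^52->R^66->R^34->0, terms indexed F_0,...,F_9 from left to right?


chi = sum (-1)^i * rank:
(-1)^0*63=63
(-1)^1*63=-63
(-1)^2*54=54
(-1)^3*58=-58
(-1)^4*18=18
(-1)^5*65=-65
(-1)^6*50=50
(-1)^7*52=-52
(-1)^8*66=66
(-1)^9*34=-34
chi=-21


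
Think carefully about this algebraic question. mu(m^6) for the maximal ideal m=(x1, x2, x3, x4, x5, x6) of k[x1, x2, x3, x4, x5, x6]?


Graded Nakayama: mu(m^d) = dim_k (m^d/m^(d+1)) = #degree-6 monomials in 6 vars
C(n+d-1,d)=C(11,6)=462


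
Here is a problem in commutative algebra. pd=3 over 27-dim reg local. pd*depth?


pd+depth=27
depth=27-3=24
pd*depth=3*24=72


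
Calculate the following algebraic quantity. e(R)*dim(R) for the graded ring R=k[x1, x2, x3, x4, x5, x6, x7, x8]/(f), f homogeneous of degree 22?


e(R)=deg(f)=22, dim(R)=8-1=7
e*dim=22*7=154


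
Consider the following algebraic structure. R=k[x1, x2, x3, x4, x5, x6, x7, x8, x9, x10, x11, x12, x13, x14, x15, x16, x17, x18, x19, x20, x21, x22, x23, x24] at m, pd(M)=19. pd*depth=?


pd+depth=24
depth=24-19=5
pd*depth=19*5=95


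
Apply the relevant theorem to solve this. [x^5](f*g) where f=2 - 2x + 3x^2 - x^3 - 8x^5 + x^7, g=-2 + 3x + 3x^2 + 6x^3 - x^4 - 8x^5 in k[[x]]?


[x^5] = sum a_i*b_j, i+j=5
  2*-8=-16
  -2*-1=2
  3*6=18
  -1*3=-3
  -8*-2=16
Sum=17


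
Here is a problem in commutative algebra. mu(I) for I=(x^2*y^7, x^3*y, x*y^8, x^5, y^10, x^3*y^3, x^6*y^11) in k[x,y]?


Remove redundant (divisible by others).
x^3*y^3 redundant.
x^6*y^11 redundant.
Min: x^5, x^3*y, x^2*y^7, x*y^8, y^10
Count=5


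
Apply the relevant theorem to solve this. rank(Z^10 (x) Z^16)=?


rank(M(x)N) = rank(M)*rank(N)
10*16 = 160


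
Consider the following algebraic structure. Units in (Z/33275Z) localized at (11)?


Local ring = Z/1331Z.
phi(1331) = 11^2*(11-1) = 1210


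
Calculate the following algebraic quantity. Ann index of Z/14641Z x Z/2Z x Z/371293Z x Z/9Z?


Exponent = lcm of the cyclic orders; pairwise coprime => product.
11^4*2^1*13^5*3^2=14641*2*371293*9=97849814634


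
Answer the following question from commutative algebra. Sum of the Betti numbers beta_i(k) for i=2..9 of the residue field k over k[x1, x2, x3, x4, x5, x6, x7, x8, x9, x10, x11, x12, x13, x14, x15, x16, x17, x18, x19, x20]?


Koszul resolution: beta_i(k)=C(n,i), n=20
C(20,2)=190, C(20,3)=1140, C(20,4)=4845, C(20,5)=15504, C(20,6)=38760, C(20,7)=77520, C(20,8)=125970, C(20,9)=167960
Sum=431889


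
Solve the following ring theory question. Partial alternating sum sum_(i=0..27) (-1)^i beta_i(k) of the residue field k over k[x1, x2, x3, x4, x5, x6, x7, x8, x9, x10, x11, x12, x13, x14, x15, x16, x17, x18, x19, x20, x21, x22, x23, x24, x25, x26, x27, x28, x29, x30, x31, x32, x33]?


Koszul resolution: beta_i(k)=C(n,i), n=33
sum_(i=0..p) (-1)^i C(n,i) = (-1)^p C(n-1,p)
(-1)^27*C(32,27) = (-1)^27*201376 = -201376


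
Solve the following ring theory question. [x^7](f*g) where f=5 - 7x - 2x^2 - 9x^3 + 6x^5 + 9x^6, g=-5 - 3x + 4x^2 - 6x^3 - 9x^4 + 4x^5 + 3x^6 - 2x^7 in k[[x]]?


[x^7] = sum a_i*b_j, i+j=7
  5*-2=-10
  -7*3=-21
  -2*4=-8
  -9*-9=81
  6*4=24
  9*-3=-27
Sum=39


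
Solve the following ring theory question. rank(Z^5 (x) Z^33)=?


rank(M(x)N) = rank(M)*rank(N)
5*33 = 165


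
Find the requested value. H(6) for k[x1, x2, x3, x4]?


C(d+n-1,n-1)=C(9,3)=84


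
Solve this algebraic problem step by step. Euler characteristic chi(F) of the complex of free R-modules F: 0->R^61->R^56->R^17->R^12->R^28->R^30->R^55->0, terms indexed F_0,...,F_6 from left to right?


chi = sum (-1)^i * rank:
(-1)^0*61=61
(-1)^1*56=-56
(-1)^2*17=17
(-1)^3*12=-12
(-1)^4*28=28
(-1)^5*30=-30
(-1)^6*55=55
chi=63


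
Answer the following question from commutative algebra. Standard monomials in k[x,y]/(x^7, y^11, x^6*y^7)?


k[x,y]/I, I = (x^7, y^11, x^6*y^7)
Rect: 7x11=77. Corner: (7-6)x(11-7)=4.
dim = 77-4 = 73


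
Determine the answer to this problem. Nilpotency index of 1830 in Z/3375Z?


1830^k mod 3375:
k=1: 1830
k=2: 900
k=3: 0
First zero at k = 3


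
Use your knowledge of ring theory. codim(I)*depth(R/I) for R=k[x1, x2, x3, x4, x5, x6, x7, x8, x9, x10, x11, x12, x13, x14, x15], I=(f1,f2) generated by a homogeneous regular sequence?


codim=2, depth=dim(R/I)=15-2=13
Product=2*13=26


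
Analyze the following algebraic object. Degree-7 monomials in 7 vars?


C(d+n-1,n-1)=C(13,6)=1716


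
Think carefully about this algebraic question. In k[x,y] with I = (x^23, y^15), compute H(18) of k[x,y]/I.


k[x,y], I = (x^23, y^15), d = 18
Need i < 23 and d-i < 15.
Range: 4 <= i <= 18.
H(18) = 15


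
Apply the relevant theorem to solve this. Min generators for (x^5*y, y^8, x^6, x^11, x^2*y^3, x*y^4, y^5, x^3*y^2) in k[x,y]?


Remove redundant (divisible by others).
y^8 redundant.
x^11 redundant.
Min: x^6, x^5*y, x^3*y^2, x^2*y^3, x*y^4, y^5
Count=6


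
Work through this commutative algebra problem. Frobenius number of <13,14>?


gcd(13,14)=1 => F=ab-a-b=13*14-13-14=182-27=155


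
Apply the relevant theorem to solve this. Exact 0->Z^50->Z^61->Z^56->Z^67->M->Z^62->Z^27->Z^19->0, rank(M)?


Alt sum=0:
(-1)^0*50 + (-1)^1*61 + (-1)^2*56 + (-1)^3*67 + (-1)^4*? + (-1)^5*62 + (-1)^6*27 + (-1)^7*19=0
rank(M)=76


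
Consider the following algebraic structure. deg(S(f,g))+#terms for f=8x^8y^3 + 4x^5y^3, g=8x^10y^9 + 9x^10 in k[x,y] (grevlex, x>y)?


LT(f)=8x^8y^3, LT(g)=8x^10y^9
lcm(LM)=x^10y^9
S(f,g) (scaled by 64 to clear denominators) = 8x^2y^6*f - 8*g = 32x^7y^9 - 72x^10
2 terms, deg 16.
16+2=18


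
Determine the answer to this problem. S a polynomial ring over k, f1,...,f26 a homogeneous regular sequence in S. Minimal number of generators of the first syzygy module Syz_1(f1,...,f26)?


Regular sequence => Koszul complex is the minimal free resolution.
Syz_1 minimally generated by Koszul relations f_i*e_j - f_j*e_i (i<j): mu(Syz_1) = beta_2 = C(m,2) = m(m-1)/2
m=26
26*25/2 = 325


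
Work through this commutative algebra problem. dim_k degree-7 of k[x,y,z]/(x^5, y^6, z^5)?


Need i<5, j<6, k<5 with i+j+k=7.
For each i, j ranges over max(0,7-i-4)..min(5,7-i):
  i=0: j in [3,5] -> 3
  i=1: j in [2,5] -> 4
  i=2: j in [1,5] -> 5
  i=3: j in [0,4] -> 5
  i=4: j in [0,3] -> 4
H(7) = 3+4+5+5+4 = 21


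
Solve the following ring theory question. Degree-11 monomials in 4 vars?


C(d+n-1,n-1)=C(14,3)=364


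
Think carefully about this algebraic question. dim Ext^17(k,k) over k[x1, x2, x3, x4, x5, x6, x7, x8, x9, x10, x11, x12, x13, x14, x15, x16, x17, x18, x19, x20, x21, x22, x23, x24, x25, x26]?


C(n,i)=C(26,17)=3124550


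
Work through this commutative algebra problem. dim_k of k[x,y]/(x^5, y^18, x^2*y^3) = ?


k[x,y]/I, I = (x^5, y^18, x^2*y^3)
Rect: 5x18=90. Corner: (5-2)x(18-3)=45.
dim = 90-45 = 45


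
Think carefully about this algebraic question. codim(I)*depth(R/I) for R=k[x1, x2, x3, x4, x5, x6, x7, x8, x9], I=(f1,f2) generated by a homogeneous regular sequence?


codim=2, depth=dim(R/I)=9-2=7
Product=2*7=14


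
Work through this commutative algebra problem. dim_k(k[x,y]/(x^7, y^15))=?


Basis: x^i*y^j, i<7, j<15
7*15=105


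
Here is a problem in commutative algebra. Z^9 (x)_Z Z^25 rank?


rank(M(x)N) = rank(M)*rank(N)
9*25 = 225


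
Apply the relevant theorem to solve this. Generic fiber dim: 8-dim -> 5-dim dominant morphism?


dim(fiber)=dim(X)-dim(Y)=8-5=3


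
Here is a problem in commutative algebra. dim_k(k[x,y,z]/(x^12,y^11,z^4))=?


Basis: x^iy^jz^k, i<12,j<11,k<4
12*11*4=528


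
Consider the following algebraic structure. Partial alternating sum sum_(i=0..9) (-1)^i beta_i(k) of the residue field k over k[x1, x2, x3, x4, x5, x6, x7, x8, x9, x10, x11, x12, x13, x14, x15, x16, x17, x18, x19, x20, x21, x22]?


Koszul resolution: beta_i(k)=C(n,i), n=22
sum_(i=0..p) (-1)^i C(n,i) = (-1)^p C(n-1,p)
(-1)^9*C(21,9) = (-1)^9*293930 = -293930


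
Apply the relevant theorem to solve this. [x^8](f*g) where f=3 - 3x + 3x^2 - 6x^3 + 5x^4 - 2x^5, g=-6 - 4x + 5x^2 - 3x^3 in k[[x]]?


[x^8] = sum a_i*b_j, i+j=8
  -2*-3=6
Sum=6


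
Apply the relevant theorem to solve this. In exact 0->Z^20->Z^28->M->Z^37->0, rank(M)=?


Alt sum=0:
(-1)^0*20 + (-1)^1*28 + (-1)^2*? + (-1)^3*37=0
rank(M)=45


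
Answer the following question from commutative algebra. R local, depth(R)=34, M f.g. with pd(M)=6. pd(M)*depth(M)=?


pd+depth=34
depth=34-6=28
pd*depth=6*28=168


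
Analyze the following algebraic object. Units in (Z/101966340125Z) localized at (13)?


Local ring = Z/815730721Z.
phi(815730721) = 13^7*(13-1) = 752982204


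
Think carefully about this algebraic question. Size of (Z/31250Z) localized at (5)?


5-primary part: 31250=5^6*2
Size=5^6=15625


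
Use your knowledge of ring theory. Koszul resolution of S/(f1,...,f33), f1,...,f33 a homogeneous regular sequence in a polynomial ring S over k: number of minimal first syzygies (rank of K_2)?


Regular sequence => Koszul complex is the minimal free resolution.
Syz_1 minimally generated by Koszul relations f_i*e_j - f_j*e_i (i<j): mu(Syz_1) = beta_2 = C(m,2) = m(m-1)/2
m=33
33*32/2 = 528


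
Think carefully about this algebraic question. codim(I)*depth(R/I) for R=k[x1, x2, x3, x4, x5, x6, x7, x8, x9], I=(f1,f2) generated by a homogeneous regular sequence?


codim=2, depth=dim(R/I)=9-2=7
Product=2*7=14


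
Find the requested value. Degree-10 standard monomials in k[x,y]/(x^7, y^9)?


k[x,y], I = (x^7, y^9), d = 10
Need i < 7 and d-i < 9.
Range: 2 <= i <= 6.
H(10) = 5


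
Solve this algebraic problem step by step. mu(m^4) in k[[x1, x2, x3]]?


C(n+d-1,d)=C(6,4)=15


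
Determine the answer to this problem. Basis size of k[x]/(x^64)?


Basis: 1,x,...,x^63
dim=64


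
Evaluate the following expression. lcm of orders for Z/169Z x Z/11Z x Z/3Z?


Exponent = lcm of the cyclic orders; pairwise coprime => product.
13^2*11^1*3^1=169*11*3=5577


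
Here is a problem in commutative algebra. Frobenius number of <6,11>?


gcd(6,11)=1 => F=ab-a-b=6*11-6-11=66-17=49


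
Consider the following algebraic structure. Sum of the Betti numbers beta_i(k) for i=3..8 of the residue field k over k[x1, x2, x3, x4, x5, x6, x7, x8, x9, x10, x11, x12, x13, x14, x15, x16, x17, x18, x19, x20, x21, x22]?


Koszul resolution: beta_i(k)=C(n,i), n=22
C(22,3)=1540, C(22,4)=7315, C(22,5)=26334, C(22,6)=74613, C(22,7)=170544, C(22,8)=319770
Sum=600116


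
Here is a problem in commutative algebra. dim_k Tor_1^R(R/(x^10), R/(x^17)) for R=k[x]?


Tor_1(R/I,R/J)=(I cap J)/IJ=(x^17)/(x^27)
dim=27-17=min(10,17)=10


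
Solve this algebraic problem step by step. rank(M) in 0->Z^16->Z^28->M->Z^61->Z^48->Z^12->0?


Alt sum=0:
(-1)^0*16 + (-1)^1*28 + (-1)^2*? + (-1)^3*61 + (-1)^4*48 + (-1)^5*12=0
rank(M)=37


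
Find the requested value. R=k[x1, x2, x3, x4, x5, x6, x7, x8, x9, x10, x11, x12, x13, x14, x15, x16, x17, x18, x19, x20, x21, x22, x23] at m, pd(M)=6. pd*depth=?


pd+depth=23
depth=23-6=17
pd*depth=6*17=102


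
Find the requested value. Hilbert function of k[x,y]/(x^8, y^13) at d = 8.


k[x,y], I = (x^8, y^13), d = 8
Need i < 8 and d-i < 13.
Range: 0 <= i <= 7.
H(8) = 8


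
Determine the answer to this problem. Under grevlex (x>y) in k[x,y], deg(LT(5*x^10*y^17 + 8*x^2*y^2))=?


LT: 5*x^10*y^17
deg_x=10, deg_y=17
Total=10+17=27


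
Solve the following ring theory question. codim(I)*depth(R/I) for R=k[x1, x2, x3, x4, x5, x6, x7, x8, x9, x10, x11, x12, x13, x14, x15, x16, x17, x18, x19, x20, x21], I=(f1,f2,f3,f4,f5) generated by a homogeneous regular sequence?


codim=5, depth=dim(R/I)=21-5=16
Product=5*16=80


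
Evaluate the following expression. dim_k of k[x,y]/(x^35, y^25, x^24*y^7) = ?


k[x,y]/I, I = (x^35, y^25, x^24*y^7)
Rect: 35x25=875. Corner: (35-24)x(25-7)=198.
dim = 875-198 = 677


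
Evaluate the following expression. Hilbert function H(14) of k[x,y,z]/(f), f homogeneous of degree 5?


C(16,2)-C(11,2)=120-55=65


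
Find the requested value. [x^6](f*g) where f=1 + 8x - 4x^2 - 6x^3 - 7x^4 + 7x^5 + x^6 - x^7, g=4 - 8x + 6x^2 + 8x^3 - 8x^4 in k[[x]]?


[x^6] = sum a_i*b_j, i+j=6
  -4*-8=32
  -6*8=-48
  -7*6=-42
  7*-8=-56
  1*4=4
Sum=-110


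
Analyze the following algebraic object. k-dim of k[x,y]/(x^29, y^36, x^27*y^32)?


k[x,y]/I, I = (x^29, y^36, x^27*y^32)
Rect: 29x36=1044. Corner: (29-27)x(36-32)=8.
dim = 1044-8 = 1036


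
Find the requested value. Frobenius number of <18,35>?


gcd(18,35)=1 => F=ab-a-b=18*35-18-35=630-53=577


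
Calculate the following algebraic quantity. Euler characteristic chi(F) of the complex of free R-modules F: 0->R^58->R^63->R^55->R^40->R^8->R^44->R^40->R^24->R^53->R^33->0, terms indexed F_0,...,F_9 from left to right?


chi = sum (-1)^i * rank:
(-1)^0*58=58
(-1)^1*63=-63
(-1)^2*55=55
(-1)^3*40=-40
(-1)^4*8=8
(-1)^5*44=-44
(-1)^6*40=40
(-1)^7*24=-24
(-1)^8*53=53
(-1)^9*33=-33
chi=10


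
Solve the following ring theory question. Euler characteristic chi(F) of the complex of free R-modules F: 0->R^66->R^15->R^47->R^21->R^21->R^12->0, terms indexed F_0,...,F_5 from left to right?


chi = sum (-1)^i * rank:
(-1)^0*66=66
(-1)^1*15=-15
(-1)^2*47=47
(-1)^3*21=-21
(-1)^4*21=21
(-1)^5*12=-12
chi=86


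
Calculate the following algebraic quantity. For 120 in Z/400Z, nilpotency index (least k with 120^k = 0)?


120^k mod 400:
k=1: 120
k=2: 0
First zero at k = 2


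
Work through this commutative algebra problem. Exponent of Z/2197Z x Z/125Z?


Exponent = lcm of the cyclic orders; pairwise coprime => product.
13^3*5^3=2197*125=274625


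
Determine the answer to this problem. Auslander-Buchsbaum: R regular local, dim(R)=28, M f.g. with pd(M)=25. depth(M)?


pd+depth=depth(R)=28
depth=28-25=3


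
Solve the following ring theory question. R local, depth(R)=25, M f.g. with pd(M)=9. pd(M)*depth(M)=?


pd+depth=25
depth=25-9=16
pd*depth=9*16=144


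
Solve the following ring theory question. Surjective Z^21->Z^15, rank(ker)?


rank(ker) = 21-15 = 6


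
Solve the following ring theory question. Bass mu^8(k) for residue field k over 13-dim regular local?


C(n,i)=C(13,8)=1287


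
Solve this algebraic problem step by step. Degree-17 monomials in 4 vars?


C(d+n-1,n-1)=C(20,3)=1140


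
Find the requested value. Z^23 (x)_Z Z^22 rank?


rank(M(x)N) = rank(M)*rank(N)
23*22 = 506


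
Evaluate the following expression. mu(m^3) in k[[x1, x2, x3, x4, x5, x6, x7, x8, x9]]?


C(n+d-1,d)=C(11,3)=165


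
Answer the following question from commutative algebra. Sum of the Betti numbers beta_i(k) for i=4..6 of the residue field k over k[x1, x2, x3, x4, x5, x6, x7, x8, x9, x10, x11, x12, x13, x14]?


Koszul resolution: beta_i(k)=C(n,i), n=14
C(14,4)=1001, C(14,5)=2002, C(14,6)=3003
Sum=6006


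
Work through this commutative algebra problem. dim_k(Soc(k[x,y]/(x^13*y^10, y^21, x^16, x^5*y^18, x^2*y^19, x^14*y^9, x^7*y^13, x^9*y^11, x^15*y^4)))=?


Socle = ann(m) = span of standard monomials u with x*u, y*u in I (staircase corners).
Minimal generators: x^16, x^15*y^4, x^14*y^9, x^13*y^10, x^9*y^11, x^7*y^13, x^5*y^18, x^2*y^19, y^21
Corners: xy^20, x^4y^18, x^6y^17, x^8y^12, x^12y^10, x^13y^9, x^14y^8, x^15y^3
Socle dim=8


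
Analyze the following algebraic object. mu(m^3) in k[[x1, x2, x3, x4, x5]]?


C(n+d-1,d)=C(7,3)=35


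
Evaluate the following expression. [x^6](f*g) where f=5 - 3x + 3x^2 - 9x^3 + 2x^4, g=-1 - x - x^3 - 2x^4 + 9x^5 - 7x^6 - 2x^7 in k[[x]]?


[x^6] = sum a_i*b_j, i+j=6
  5*-7=-35
  -3*9=-27
  3*-2=-6
  -9*-1=9
Sum=-59


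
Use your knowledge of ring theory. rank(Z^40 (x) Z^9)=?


rank(M(x)N) = rank(M)*rank(N)
40*9 = 360


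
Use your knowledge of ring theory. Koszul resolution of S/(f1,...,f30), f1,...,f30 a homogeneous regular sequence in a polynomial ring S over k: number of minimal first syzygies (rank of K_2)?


Regular sequence => Koszul complex is the minimal free resolution.
Syz_1 minimally generated by Koszul relations f_i*e_j - f_j*e_i (i<j): mu(Syz_1) = beta_2 = C(m,2) = m(m-1)/2
m=30
30*29/2 = 435


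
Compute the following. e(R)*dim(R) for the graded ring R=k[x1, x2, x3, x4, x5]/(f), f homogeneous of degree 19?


e(R)=deg(f)=19, dim(R)=5-1=4
e*dim=19*4=76


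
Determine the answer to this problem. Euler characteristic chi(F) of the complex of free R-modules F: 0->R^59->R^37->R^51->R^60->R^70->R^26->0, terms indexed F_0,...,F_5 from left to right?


chi = sum (-1)^i * rank:
(-1)^0*59=59
(-1)^1*37=-37
(-1)^2*51=51
(-1)^3*60=-60
(-1)^4*70=70
(-1)^5*26=-26
chi=57


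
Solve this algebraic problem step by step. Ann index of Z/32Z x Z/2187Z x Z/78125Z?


Exponent = lcm of the cyclic orders; pairwise coprime => product.
2^5*3^7*5^7=32*2187*78125=5467500000


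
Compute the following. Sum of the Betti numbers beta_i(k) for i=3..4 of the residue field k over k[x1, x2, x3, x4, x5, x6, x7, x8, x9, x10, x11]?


Koszul resolution: beta_i(k)=C(n,i), n=11
C(11,3)=165, C(11,4)=330
Sum=495


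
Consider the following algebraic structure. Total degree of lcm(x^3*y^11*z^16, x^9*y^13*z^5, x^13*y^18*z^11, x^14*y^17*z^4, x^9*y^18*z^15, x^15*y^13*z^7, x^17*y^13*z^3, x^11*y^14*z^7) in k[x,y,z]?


lcm = componentwise max:
x: max(3,9,13,14,9,15,17,11)=17
y: max(11,13,18,17,18,13,13,14)=18
z: max(16,5,11,4,15,7,3,7)=16
Total=17+18+16=51


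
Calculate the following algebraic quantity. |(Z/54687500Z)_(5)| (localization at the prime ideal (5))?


5-primary part: 54687500=5^9*28
Size=5^9=1953125


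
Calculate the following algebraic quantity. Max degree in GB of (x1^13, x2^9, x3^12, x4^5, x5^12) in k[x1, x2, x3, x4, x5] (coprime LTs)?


Pure powers, coprime LTs => already GB.
Degrees: 13, 9, 12, 5, 12
Max=13


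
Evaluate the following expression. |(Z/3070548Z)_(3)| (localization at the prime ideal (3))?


3-primary part: 3070548=3^10*52
Size=3^10=59049


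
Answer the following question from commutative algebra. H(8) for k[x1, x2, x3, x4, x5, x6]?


C(d+n-1,n-1)=C(13,5)=1287


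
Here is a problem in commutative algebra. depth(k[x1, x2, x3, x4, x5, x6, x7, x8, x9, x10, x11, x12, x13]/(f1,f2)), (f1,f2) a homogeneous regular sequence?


depth(R)=13
depth(R/I)=13-2=11


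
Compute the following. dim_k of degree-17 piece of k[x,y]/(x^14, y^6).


k[x,y], I = (x^14, y^6), d = 17
Need i < 14 and d-i < 6.
Range: 12 <= i <= 13.
H(17) = 2


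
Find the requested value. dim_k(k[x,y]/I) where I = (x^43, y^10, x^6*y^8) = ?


k[x,y]/I, I = (x^43, y^10, x^6*y^8)
Rect: 43x10=430. Corner: (43-6)x(10-8)=74.
dim = 430-74 = 356


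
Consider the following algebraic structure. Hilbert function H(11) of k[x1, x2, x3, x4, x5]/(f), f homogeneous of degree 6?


C(15,4)-C(9,4)=1365-126=1239


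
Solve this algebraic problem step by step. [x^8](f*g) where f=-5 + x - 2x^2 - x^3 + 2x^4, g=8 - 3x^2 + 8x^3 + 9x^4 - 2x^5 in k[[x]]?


[x^8] = sum a_i*b_j, i+j=8
  -1*-2=2
  2*9=18
Sum=20


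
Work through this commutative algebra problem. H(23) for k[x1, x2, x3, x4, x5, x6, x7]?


C(d+n-1,n-1)=C(29,6)=475020


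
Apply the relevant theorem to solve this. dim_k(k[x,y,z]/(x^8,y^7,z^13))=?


Basis: x^iy^jz^k, i<8,j<7,k<13
8*7*13=728


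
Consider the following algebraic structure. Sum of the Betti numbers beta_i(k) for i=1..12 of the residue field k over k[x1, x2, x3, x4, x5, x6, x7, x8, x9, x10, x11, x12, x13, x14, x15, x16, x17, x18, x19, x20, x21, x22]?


Koszul resolution: beta_i(k)=C(n,i), n=22
C(22,1)=22, C(22,2)=231, C(22,3)=1540, C(22,4)=7315, C(22,5)=26334, C(22,6)=74613, C(22,7)=170544, C(22,8)=319770, C(22,9)=497420, C(22,10)=646646, C(22,11)=705432, C(22,12)=646646
Sum=3096513


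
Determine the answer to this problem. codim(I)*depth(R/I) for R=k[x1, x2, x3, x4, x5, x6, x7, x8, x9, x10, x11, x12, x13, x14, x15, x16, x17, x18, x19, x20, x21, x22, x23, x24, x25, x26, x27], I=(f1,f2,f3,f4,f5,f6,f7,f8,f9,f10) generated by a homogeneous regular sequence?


codim=10, depth=dim(R/I)=27-10=17
Product=10*17=170


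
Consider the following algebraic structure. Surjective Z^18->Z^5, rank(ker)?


rank(ker) = 18-5 = 13


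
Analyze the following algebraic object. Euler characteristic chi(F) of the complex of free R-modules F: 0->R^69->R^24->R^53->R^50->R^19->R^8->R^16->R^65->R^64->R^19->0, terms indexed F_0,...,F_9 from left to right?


chi = sum (-1)^i * rank:
(-1)^0*69=69
(-1)^1*24=-24
(-1)^2*53=53
(-1)^3*50=-50
(-1)^4*19=19
(-1)^5*8=-8
(-1)^6*16=16
(-1)^7*65=-65
(-1)^8*64=64
(-1)^9*19=-19
chi=55


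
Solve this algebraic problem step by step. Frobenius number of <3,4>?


gcd(3,4)=1 => F=ab-a-b=3*4-3-4=12-7=5


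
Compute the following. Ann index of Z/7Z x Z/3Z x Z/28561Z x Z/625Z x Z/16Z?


Exponent = lcm of the cyclic orders; pairwise coprime => product.
7^1*3^1*13^4*5^4*2^4=7*3*28561*625*16=5997810000


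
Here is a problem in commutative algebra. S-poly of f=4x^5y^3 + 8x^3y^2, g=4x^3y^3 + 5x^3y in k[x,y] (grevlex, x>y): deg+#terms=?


LT(f)=4x^5y^3, LT(g)=4x^3y^3
lcm(LM)=x^5y^3
S(f,g) (scaled by 16 to clear denominators) = 4*f - 4x^2*g = -20x^5y + 32x^3y^2
2 terms, deg 6.
6+2=8


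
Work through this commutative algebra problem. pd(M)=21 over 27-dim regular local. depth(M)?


pd+depth=depth(R)=27
depth=27-21=6


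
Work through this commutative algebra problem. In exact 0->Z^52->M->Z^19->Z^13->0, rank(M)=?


Alt sum=0:
(-1)^0*52 + (-1)^1*? + (-1)^2*19 + (-1)^3*13=0
rank(M)=58


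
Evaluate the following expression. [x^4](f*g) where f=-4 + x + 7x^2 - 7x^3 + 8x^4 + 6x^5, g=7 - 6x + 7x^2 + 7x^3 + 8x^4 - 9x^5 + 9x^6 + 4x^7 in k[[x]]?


[x^4] = sum a_i*b_j, i+j=4
  -4*8=-32
  1*7=7
  7*7=49
  -7*-6=42
  8*7=56
Sum=122


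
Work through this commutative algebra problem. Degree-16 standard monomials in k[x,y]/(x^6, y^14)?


k[x,y], I = (x^6, y^14), d = 16
Need i < 6 and d-i < 14.
Range: 3 <= i <= 5.
H(16) = 3


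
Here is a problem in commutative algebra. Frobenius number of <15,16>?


gcd(15,16)=1 => F=ab-a-b=15*16-15-16=240-31=209


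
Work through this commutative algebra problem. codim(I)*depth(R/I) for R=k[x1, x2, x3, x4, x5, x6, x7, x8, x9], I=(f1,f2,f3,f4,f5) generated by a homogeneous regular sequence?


codim=5, depth=dim(R/I)=9-5=4
Product=5*4=20


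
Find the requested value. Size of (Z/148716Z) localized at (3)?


3-primary part: 148716=3^7*68
Size=3^7=2187


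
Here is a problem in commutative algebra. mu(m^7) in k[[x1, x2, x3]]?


C(n+d-1,d)=C(9,7)=36


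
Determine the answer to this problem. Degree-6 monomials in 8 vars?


C(d+n-1,n-1)=C(13,7)=1716


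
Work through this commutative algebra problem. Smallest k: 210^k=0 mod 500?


210^k mod 500:
k=1: 210
k=2: 100
k=3: 0
First zero at k = 3


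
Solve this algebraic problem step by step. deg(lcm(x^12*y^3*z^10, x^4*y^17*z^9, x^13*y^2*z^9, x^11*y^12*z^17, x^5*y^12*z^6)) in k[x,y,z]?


lcm = componentwise max:
x: max(12,4,13,11,5)=13
y: max(3,17,2,12,12)=17
z: max(10,9,9,17,6)=17
Total=13+17+17=47


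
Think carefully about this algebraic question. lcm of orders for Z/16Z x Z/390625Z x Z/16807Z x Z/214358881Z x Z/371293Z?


Exponent = lcm of the cyclic orders; pairwise coprime => product.
2^4*5^8*7^5*11^8*13^5=16*390625*16807*214358881*371293=8360427020729102068750000


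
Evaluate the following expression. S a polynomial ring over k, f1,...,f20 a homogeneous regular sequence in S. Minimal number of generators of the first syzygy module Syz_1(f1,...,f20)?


Regular sequence => Koszul complex is the minimal free resolution.
Syz_1 minimally generated by Koszul relations f_i*e_j - f_j*e_i (i<j): mu(Syz_1) = beta_2 = C(m,2) = m(m-1)/2
m=20
20*19/2 = 190


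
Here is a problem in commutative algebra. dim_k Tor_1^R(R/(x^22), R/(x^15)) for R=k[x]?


Tor_1(R/I,R/J)=(I cap J)/IJ=(x^22)/(x^37)
dim=37-22=min(22,15)=15


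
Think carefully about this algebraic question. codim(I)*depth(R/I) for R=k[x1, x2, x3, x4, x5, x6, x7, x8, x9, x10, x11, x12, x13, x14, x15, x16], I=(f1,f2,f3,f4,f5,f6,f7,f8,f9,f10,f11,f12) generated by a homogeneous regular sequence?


codim=12, depth=dim(R/I)=16-12=4
Product=12*4=48


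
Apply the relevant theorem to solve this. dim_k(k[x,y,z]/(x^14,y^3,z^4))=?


Basis: x^iy^jz^k, i<14,j<3,k<4
14*3*4=168


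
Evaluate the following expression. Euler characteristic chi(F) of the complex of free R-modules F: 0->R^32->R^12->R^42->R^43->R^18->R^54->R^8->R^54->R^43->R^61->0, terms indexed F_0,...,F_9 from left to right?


chi = sum (-1)^i * rank:
(-1)^0*32=32
(-1)^1*12=-12
(-1)^2*42=42
(-1)^3*43=-43
(-1)^4*18=18
(-1)^5*54=-54
(-1)^6*8=8
(-1)^7*54=-54
(-1)^8*43=43
(-1)^9*61=-61
chi=-81


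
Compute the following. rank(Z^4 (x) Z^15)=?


rank(M(x)N) = rank(M)*rank(N)
4*15 = 60


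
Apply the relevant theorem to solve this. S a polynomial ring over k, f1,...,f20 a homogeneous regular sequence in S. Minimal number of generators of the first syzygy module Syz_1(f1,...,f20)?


Regular sequence => Koszul complex is the minimal free resolution.
Syz_1 minimally generated by Koszul relations f_i*e_j - f_j*e_i (i<j): mu(Syz_1) = beta_2 = C(m,2) = m(m-1)/2
m=20
20*19/2 = 190


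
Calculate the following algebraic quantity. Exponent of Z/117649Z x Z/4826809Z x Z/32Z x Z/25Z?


Exponent = lcm of the cyclic orders; pairwise coprime => product.
7^6*13^6*2^5*5^2=117649*4826809*32*25=454295401632800


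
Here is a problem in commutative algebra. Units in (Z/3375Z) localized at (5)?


Local ring = Z/125Z.
phi(125) = 5^2*(5-1) = 100


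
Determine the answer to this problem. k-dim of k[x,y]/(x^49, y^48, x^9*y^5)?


k[x,y]/I, I = (x^49, y^48, x^9*y^5)
Rect: 49x48=2352. Corner: (49-9)x(48-5)=1720.
dim = 2352-1720 = 632


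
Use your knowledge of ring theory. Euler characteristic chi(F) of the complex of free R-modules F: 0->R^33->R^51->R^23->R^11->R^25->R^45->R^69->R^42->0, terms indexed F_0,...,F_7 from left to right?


chi = sum (-1)^i * rank:
(-1)^0*33=33
(-1)^1*51=-51
(-1)^2*23=23
(-1)^3*11=-11
(-1)^4*25=25
(-1)^5*45=-45
(-1)^6*69=69
(-1)^7*42=-42
chi=1


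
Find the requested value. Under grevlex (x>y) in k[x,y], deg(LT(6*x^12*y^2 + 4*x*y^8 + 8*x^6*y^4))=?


LT: 6*x^12*y^2
deg_x=12, deg_y=2
Total=12+2=14


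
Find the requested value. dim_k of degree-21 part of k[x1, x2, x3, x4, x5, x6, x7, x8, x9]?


C(d+n-1,n-1)=C(29,8)=4292145


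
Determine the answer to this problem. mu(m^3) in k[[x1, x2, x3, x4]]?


C(n+d-1,d)=C(6,3)=20


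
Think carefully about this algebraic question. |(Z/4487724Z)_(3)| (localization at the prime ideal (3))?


3-primary part: 4487724=3^10*76
Size=3^10=59049


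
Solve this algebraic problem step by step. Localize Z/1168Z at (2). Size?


2-primary part: 1168=2^4*73
Size=2^4=16


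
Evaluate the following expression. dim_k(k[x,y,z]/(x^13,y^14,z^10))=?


Basis: x^iy^jz^k, i<13,j<14,k<10
13*14*10=1820


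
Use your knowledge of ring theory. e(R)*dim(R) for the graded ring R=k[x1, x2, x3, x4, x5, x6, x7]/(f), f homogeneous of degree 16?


e(R)=deg(f)=16, dim(R)=7-1=6
e*dim=16*6=96


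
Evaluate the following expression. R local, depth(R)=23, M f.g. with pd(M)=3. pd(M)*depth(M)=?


pd+depth=23
depth=23-3=20
pd*depth=3*20=60


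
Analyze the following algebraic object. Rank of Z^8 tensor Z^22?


rank(M(x)N) = rank(M)*rank(N)
8*22 = 176


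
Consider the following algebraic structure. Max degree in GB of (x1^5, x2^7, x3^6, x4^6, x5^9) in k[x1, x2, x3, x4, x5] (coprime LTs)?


Pure powers, coprime LTs => already GB.
Degrees: 5, 7, 6, 6, 9
Max=9


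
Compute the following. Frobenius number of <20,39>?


gcd(20,39)=1 => F=ab-a-b=20*39-20-39=780-59=721


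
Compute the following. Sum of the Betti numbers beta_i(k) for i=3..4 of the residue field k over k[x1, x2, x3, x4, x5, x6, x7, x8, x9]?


Koszul resolution: beta_i(k)=C(n,i), n=9
C(9,3)=84, C(9,4)=126
Sum=210
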